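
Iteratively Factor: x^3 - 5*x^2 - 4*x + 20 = (x - 2)*(x^2 - 3*x - 10) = (x - 2)*(x + 2)*(x - 5)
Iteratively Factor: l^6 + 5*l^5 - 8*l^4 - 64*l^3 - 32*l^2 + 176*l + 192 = (l - 2)*(l^5 + 7*l^4 + 6*l^3 - 52*l^2 - 136*l - 96) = (l - 2)*(l + 2)*(l^4 + 5*l^3 - 4*l^2 - 44*l - 48) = (l - 2)*(l + 2)*(l + 4)*(l^3 + l^2 - 8*l - 12) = (l - 2)*(l + 2)^2*(l + 4)*(l^2 - l - 6) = (l - 3)*(l - 2)*(l + 2)^2*(l + 4)*(l + 2)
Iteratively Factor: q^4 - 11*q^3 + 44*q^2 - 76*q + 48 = (q - 3)*(q^3 - 8*q^2 + 20*q - 16) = (q - 3)*(q - 2)*(q^2 - 6*q + 8) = (q - 3)*(q - 2)^2*(q - 4)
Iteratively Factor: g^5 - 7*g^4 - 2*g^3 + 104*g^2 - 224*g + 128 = (g - 1)*(g^4 - 6*g^3 - 8*g^2 + 96*g - 128) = (g - 2)*(g - 1)*(g^3 - 4*g^2 - 16*g + 64) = (g - 2)*(g - 1)*(g + 4)*(g^2 - 8*g + 16) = (g - 4)*(g - 2)*(g - 1)*(g + 4)*(g - 4)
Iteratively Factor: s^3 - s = (s)*(s^2 - 1) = s*(s + 1)*(s - 1)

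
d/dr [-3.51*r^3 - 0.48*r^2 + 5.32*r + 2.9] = -10.53*r^2 - 0.96*r + 5.32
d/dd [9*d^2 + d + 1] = 18*d + 1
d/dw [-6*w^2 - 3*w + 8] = -12*w - 3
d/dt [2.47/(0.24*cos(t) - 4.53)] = 0.5928*sin(t)/(0.24*cos(t) - 4.53)^2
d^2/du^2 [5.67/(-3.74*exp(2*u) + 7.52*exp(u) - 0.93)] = (-5.67*(7.48*exp(u) - 7.52)*(14.96*exp(u) - 15.04)*exp(u) + (84.8232*exp(u) - 42.6384)*(3.74*exp(2*u) - 7.52*exp(u) + 0.93))*exp(u)/(3.74*exp(2*u) - 7.52*exp(u) + 0.93)^3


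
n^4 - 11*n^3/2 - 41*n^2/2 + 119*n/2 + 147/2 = (n - 7)*(n - 3)*(n + 1)*(n + 7/2)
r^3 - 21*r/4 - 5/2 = (r - 5/2)*(r + 1/2)*(r + 2)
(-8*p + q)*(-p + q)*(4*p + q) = 32*p^3 - 28*p^2*q - 5*p*q^2 + q^3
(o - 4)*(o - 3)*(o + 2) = o^3 - 5*o^2 - 2*o + 24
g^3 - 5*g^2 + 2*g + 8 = (g - 4)*(g - 2)*(g + 1)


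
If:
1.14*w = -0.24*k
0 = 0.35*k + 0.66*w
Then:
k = 0.00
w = 0.00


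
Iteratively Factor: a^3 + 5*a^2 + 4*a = (a)*(a^2 + 5*a + 4) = a*(a + 4)*(a + 1)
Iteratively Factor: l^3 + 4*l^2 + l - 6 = (l + 3)*(l^2 + l - 2) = (l - 1)*(l + 3)*(l + 2)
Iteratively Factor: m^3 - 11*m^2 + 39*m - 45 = (m - 3)*(m^2 - 8*m + 15) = (m - 5)*(m - 3)*(m - 3)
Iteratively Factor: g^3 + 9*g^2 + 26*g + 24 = (g + 3)*(g^2 + 6*g + 8) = (g + 2)*(g + 3)*(g + 4)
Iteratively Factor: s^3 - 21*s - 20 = (s + 4)*(s^2 - 4*s - 5) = (s + 1)*(s + 4)*(s - 5)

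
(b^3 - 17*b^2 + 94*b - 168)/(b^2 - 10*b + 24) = b - 7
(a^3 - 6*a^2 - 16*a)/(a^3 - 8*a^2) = (a + 2)/a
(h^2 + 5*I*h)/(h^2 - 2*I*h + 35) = h/(h - 7*I)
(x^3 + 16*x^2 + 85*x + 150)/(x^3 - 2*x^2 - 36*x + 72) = (x^2 + 10*x + 25)/(x^2 - 8*x + 12)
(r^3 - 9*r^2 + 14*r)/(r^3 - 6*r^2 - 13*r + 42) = r/(r + 3)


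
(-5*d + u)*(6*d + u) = -30*d^2 + d*u + u^2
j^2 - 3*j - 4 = (j - 4)*(j + 1)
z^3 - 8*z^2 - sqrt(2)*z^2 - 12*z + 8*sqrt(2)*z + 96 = (z - 8)*(z - 3*sqrt(2))*(z + 2*sqrt(2))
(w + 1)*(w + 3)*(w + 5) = w^3 + 9*w^2 + 23*w + 15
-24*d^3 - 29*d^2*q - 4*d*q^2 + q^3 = (-8*d + q)*(d + q)*(3*d + q)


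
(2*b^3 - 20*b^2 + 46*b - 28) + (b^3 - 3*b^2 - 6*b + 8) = 3*b^3 - 23*b^2 + 40*b - 20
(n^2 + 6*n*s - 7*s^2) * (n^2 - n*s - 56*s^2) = n^4 + 5*n^3*s - 69*n^2*s^2 - 329*n*s^3 + 392*s^4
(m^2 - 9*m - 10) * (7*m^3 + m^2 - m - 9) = 7*m^5 - 62*m^4 - 80*m^3 - 10*m^2 + 91*m + 90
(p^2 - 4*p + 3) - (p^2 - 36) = 39 - 4*p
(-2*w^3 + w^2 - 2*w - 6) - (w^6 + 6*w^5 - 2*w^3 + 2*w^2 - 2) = -w^6 - 6*w^5 - w^2 - 2*w - 4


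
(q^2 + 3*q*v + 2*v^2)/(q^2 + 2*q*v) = (q + v)/q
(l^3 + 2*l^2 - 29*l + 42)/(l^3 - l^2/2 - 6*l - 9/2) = 2*(l^2 + 5*l - 14)/(2*l^2 + 5*l + 3)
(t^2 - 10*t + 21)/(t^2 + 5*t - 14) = (t^2 - 10*t + 21)/(t^2 + 5*t - 14)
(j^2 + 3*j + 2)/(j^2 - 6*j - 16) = (j + 1)/(j - 8)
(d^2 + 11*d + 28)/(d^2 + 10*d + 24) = (d + 7)/(d + 6)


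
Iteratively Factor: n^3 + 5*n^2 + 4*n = (n + 4)*(n^2 + n) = n*(n + 4)*(n + 1)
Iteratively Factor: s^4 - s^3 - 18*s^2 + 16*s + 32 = (s - 2)*(s^3 + s^2 - 16*s - 16) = (s - 2)*(s + 4)*(s^2 - 3*s - 4) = (s - 2)*(s + 1)*(s + 4)*(s - 4)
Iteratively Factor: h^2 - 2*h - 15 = (h + 3)*(h - 5)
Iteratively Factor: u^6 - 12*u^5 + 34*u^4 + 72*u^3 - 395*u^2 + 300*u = (u - 1)*(u^5 - 11*u^4 + 23*u^3 + 95*u^2 - 300*u) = (u - 5)*(u - 1)*(u^4 - 6*u^3 - 7*u^2 + 60*u) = (u - 5)*(u - 4)*(u - 1)*(u^3 - 2*u^2 - 15*u) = u*(u - 5)*(u - 4)*(u - 1)*(u^2 - 2*u - 15) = u*(u - 5)^2*(u - 4)*(u - 1)*(u + 3)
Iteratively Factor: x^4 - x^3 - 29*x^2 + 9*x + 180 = (x + 3)*(x^3 - 4*x^2 - 17*x + 60) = (x + 3)*(x + 4)*(x^2 - 8*x + 15) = (x - 5)*(x + 3)*(x + 4)*(x - 3)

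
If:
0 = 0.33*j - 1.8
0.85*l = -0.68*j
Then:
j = 5.45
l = -4.36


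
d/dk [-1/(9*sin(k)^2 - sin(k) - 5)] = (18*sin(k) - 1)*cos(k)/(-9*sin(k)^2 + sin(k) + 5)^2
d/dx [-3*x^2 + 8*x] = 8 - 6*x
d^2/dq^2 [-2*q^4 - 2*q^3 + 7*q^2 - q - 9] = -24*q^2 - 12*q + 14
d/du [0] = 0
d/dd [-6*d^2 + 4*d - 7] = 4 - 12*d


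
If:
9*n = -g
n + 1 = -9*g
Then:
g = -9/80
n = 1/80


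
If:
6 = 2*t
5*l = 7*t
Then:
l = 21/5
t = 3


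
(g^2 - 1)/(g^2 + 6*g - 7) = (g + 1)/(g + 7)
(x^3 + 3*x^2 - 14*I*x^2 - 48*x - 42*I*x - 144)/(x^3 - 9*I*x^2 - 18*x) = (x^2 + x*(3 - 8*I) - 24*I)/(x*(x - 3*I))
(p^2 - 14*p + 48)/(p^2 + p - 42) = (p - 8)/(p + 7)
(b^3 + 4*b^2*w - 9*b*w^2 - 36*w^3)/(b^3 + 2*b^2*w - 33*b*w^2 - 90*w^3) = (-b^2 - b*w + 12*w^2)/(-b^2 + b*w + 30*w^2)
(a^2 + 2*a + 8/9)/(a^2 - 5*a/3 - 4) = (a + 2/3)/(a - 3)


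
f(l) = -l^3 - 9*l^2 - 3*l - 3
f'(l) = -3*l^2 - 18*l - 3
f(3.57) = -173.91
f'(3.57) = -105.49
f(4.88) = -348.18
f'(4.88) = -162.28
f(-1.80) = -20.93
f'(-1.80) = 19.68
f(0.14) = -3.60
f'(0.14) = -5.58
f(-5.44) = -92.03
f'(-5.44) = 6.14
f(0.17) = -3.78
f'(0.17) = -6.15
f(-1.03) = -8.37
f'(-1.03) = 12.36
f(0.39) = -5.60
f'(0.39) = -10.48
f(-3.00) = -48.00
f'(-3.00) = 24.00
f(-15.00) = 1392.00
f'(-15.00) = -408.00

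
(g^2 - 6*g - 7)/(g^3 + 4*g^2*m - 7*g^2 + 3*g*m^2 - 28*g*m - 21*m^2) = (g + 1)/(g^2 + 4*g*m + 3*m^2)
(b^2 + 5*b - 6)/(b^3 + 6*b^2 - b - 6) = 1/(b + 1)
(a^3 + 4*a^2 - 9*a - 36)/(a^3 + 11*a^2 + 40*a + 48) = (a - 3)/(a + 4)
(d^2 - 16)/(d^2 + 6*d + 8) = (d - 4)/(d + 2)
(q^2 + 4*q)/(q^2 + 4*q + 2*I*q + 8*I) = q/(q + 2*I)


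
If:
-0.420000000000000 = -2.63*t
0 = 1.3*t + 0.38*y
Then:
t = 0.16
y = -0.55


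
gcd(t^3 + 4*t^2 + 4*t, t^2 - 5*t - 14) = t + 2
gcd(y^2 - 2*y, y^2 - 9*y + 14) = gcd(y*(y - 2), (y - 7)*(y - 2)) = y - 2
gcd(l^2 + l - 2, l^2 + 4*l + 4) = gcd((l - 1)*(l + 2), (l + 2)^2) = l + 2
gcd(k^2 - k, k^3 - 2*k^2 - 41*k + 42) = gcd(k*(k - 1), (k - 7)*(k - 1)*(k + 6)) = k - 1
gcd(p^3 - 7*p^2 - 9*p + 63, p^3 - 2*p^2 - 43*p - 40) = 1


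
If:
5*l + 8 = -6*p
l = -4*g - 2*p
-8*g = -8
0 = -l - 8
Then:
No Solution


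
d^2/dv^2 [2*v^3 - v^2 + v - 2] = 12*v - 2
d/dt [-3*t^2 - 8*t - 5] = -6*t - 8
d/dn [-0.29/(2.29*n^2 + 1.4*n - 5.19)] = (1.3282*n + 0.406)/(2.29*n^2 + 1.4*n - 5.19)^2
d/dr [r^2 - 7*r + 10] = 2*r - 7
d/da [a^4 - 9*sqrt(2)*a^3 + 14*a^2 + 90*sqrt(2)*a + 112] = 4*a^3 - 27*sqrt(2)*a^2 + 28*a + 90*sqrt(2)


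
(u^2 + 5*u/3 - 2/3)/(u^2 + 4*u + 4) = (u - 1/3)/(u + 2)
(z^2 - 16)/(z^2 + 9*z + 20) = (z - 4)/(z + 5)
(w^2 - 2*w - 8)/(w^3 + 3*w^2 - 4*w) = (w^2 - 2*w - 8)/(w*(w^2 + 3*w - 4))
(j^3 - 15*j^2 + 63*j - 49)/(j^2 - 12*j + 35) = (j^2 - 8*j + 7)/(j - 5)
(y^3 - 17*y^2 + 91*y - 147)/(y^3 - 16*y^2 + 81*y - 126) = (y - 7)/(y - 6)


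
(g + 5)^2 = g^2 + 10*g + 25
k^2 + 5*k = k*(k + 5)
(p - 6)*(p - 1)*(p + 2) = p^3 - 5*p^2 - 8*p + 12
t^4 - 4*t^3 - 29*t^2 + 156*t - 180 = (t - 5)*(t - 3)*(t - 2)*(t + 6)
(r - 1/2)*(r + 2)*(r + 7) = r^3 + 17*r^2/2 + 19*r/2 - 7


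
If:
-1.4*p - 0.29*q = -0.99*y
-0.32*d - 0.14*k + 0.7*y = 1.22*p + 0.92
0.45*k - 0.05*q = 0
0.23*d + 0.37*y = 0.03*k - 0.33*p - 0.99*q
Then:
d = -0.839577576761255*y - 2.42488889293858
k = 0.0674820212715067 - 0.0496388308644141*y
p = 0.799683820397229*y - 0.125805768227595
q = 0.60733819144356 - 0.446749477779727*y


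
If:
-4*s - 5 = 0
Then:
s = -5/4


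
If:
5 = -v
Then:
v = -5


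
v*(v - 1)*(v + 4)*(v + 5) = v^4 + 8*v^3 + 11*v^2 - 20*v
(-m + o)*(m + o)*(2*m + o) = -2*m^3 - m^2*o + 2*m*o^2 + o^3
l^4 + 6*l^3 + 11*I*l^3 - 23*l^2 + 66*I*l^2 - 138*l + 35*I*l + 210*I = (l + 6)*(l - I)*(l + 5*I)*(l + 7*I)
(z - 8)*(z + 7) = z^2 - z - 56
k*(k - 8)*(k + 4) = k^3 - 4*k^2 - 32*k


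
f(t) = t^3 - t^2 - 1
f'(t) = 3*t^2 - 2*t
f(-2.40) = -20.58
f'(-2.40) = 22.08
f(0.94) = -1.05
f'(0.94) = 0.77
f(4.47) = 68.33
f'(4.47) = 51.00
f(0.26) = -1.05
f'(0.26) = -0.32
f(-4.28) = -97.72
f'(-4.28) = 63.52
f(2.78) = 12.76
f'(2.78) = 17.63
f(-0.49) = -1.36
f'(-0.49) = 1.70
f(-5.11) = -160.54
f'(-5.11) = 88.56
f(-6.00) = -253.00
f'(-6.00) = 120.00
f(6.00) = 179.00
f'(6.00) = 96.00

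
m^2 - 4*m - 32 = (m - 8)*(m + 4)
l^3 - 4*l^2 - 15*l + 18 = (l - 6)*(l - 1)*(l + 3)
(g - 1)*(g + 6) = g^2 + 5*g - 6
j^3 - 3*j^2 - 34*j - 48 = (j - 8)*(j + 2)*(j + 3)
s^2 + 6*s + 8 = (s + 2)*(s + 4)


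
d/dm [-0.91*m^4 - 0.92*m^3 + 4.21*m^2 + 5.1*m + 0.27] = -3.64*m^3 - 2.76*m^2 + 8.42*m + 5.1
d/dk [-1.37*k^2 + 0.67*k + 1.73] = 0.67 - 2.74*k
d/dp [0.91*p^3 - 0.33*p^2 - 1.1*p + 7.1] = 2.73*p^2 - 0.66*p - 1.1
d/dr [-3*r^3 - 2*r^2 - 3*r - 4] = -9*r^2 - 4*r - 3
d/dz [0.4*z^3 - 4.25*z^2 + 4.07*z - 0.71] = 1.2*z^2 - 8.5*z + 4.07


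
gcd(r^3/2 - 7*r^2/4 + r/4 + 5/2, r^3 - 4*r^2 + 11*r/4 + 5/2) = r^2 - 9*r/2 + 5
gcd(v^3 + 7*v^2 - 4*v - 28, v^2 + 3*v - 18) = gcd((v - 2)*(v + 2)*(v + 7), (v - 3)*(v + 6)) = 1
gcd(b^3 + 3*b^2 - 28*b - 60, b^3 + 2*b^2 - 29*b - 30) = b^2 + b - 30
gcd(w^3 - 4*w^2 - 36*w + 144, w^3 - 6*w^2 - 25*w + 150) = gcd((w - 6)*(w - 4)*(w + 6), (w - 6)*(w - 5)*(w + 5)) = w - 6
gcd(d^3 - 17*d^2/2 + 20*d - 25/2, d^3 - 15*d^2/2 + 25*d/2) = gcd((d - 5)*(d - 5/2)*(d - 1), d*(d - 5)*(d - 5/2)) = d^2 - 15*d/2 + 25/2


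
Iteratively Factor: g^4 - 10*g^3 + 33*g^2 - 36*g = (g - 4)*(g^3 - 6*g^2 + 9*g) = (g - 4)*(g - 3)*(g^2 - 3*g) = (g - 4)*(g - 3)^2*(g)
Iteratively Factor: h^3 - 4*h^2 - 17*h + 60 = (h - 5)*(h^2 + h - 12) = (h - 5)*(h - 3)*(h + 4)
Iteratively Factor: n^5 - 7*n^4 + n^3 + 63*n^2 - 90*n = (n - 5)*(n^4 - 2*n^3 - 9*n^2 + 18*n) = (n - 5)*(n - 2)*(n^3 - 9*n) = (n - 5)*(n - 3)*(n - 2)*(n^2 + 3*n) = n*(n - 5)*(n - 3)*(n - 2)*(n + 3)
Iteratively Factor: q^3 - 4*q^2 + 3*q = (q - 3)*(q^2 - q) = q*(q - 3)*(q - 1)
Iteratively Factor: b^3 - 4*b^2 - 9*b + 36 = (b - 3)*(b^2 - b - 12) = (b - 3)*(b + 3)*(b - 4)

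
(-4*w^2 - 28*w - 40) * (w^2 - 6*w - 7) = -4*w^4 - 4*w^3 + 156*w^2 + 436*w + 280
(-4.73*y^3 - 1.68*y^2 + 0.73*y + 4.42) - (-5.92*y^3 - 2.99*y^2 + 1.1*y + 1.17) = 1.19*y^3 + 1.31*y^2 - 0.37*y + 3.25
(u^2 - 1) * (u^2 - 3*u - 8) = u^4 - 3*u^3 - 9*u^2 + 3*u + 8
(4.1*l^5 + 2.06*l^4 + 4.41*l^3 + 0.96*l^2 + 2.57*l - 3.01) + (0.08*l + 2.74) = 4.1*l^5 + 2.06*l^4 + 4.41*l^3 + 0.96*l^2 + 2.65*l - 0.27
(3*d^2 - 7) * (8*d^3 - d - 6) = 24*d^5 - 59*d^3 - 18*d^2 + 7*d + 42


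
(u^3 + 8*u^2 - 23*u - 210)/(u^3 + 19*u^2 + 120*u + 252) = (u - 5)/(u + 6)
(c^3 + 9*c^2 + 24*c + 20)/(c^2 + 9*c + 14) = (c^2 + 7*c + 10)/(c + 7)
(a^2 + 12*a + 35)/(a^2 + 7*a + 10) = (a + 7)/(a + 2)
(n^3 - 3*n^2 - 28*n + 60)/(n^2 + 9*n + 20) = (n^2 - 8*n + 12)/(n + 4)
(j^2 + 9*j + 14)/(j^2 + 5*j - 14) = (j + 2)/(j - 2)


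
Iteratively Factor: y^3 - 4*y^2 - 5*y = (y - 5)*(y^2 + y) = y*(y - 5)*(y + 1)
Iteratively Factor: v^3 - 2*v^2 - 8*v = (v - 4)*(v^2 + 2*v) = (v - 4)*(v + 2)*(v)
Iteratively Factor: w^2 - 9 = (w - 3)*(w + 3)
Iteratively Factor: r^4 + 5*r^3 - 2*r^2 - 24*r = (r)*(r^3 + 5*r^2 - 2*r - 24) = r*(r - 2)*(r^2 + 7*r + 12) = r*(r - 2)*(r + 4)*(r + 3)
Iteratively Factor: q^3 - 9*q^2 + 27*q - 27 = (q - 3)*(q^2 - 6*q + 9) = (q - 3)^2*(q - 3)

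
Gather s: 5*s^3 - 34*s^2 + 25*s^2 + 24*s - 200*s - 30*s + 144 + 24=5*s^3 - 9*s^2 - 206*s + 168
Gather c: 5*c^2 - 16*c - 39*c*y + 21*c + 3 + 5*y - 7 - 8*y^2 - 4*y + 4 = 5*c^2 + c*(5 - 39*y) - 8*y^2 + y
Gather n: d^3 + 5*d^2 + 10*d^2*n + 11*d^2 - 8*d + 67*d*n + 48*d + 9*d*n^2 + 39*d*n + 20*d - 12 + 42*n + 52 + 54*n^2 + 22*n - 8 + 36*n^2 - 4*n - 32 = d^3 + 16*d^2 + 60*d + n^2*(9*d + 90) + n*(10*d^2 + 106*d + 60)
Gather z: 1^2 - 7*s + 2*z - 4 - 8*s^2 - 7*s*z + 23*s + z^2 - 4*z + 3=-8*s^2 + 16*s + z^2 + z*(-7*s - 2)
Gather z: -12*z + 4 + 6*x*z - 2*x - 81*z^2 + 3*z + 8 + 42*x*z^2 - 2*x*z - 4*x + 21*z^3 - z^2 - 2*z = -6*x + 21*z^3 + z^2*(42*x - 82) + z*(4*x - 11) + 12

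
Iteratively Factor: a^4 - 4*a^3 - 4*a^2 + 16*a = (a - 4)*(a^3 - 4*a) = (a - 4)*(a + 2)*(a^2 - 2*a) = (a - 4)*(a - 2)*(a + 2)*(a)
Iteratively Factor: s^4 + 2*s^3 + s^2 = (s + 1)*(s^3 + s^2) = s*(s + 1)*(s^2 + s) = s^2*(s + 1)*(s + 1)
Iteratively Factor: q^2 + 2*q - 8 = (q + 4)*(q - 2)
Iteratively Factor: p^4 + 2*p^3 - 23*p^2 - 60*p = (p)*(p^3 + 2*p^2 - 23*p - 60) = p*(p - 5)*(p^2 + 7*p + 12) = p*(p - 5)*(p + 3)*(p + 4)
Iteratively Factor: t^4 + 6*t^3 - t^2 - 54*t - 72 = (t + 2)*(t^3 + 4*t^2 - 9*t - 36) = (t + 2)*(t + 3)*(t^2 + t - 12) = (t - 3)*(t + 2)*(t + 3)*(t + 4)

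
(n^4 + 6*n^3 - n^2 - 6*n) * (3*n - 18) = 3*n^5 - 111*n^3 + 108*n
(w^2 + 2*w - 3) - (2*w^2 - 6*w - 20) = -w^2 + 8*w + 17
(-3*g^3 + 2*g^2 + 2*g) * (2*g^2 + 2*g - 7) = -6*g^5 - 2*g^4 + 29*g^3 - 10*g^2 - 14*g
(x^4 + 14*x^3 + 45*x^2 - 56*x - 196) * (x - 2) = x^5 + 12*x^4 + 17*x^3 - 146*x^2 - 84*x + 392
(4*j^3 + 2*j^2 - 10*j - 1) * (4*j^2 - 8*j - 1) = 16*j^5 - 24*j^4 - 60*j^3 + 74*j^2 + 18*j + 1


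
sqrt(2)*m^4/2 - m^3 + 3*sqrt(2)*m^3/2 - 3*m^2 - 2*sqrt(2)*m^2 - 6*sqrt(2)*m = m*(m + 3)*(m - 2*sqrt(2))*(sqrt(2)*m/2 + 1)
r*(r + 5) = r^2 + 5*r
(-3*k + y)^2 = 9*k^2 - 6*k*y + y^2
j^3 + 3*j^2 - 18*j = j*(j - 3)*(j + 6)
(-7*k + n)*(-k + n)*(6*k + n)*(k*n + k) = 42*k^4*n + 42*k^4 - 41*k^3*n^2 - 41*k^3*n - 2*k^2*n^3 - 2*k^2*n^2 + k*n^4 + k*n^3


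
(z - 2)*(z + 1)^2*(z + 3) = z^4 + 3*z^3 - 3*z^2 - 11*z - 6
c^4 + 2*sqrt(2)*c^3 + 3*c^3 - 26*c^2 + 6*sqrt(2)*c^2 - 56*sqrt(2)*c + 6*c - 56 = (c - 4)*(c + 7)*(c + sqrt(2))^2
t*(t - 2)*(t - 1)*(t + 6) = t^4 + 3*t^3 - 16*t^2 + 12*t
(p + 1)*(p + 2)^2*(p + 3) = p^4 + 8*p^3 + 23*p^2 + 28*p + 12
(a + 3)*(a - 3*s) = a^2 - 3*a*s + 3*a - 9*s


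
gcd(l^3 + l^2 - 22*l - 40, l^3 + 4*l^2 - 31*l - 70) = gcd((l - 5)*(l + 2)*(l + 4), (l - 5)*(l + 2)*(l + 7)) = l^2 - 3*l - 10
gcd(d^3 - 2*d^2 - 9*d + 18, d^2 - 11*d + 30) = 1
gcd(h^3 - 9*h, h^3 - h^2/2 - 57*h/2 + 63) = h - 3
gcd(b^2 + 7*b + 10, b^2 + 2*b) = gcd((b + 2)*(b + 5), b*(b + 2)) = b + 2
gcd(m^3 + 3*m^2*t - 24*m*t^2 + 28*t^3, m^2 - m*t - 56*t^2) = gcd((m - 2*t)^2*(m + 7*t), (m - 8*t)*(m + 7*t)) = m + 7*t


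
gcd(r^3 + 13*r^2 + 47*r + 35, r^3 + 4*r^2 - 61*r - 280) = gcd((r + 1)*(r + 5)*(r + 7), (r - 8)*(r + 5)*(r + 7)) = r^2 + 12*r + 35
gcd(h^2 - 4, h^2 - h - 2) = h - 2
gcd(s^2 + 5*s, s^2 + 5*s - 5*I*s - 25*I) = s + 5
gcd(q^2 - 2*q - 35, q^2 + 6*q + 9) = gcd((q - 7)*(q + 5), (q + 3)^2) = 1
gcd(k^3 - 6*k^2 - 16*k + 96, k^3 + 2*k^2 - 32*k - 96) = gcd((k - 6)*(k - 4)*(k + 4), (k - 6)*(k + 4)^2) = k^2 - 2*k - 24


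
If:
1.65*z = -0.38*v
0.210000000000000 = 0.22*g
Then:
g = 0.95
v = -4.34210526315789*z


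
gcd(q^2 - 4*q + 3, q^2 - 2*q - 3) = q - 3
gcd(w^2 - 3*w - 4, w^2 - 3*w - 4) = w^2 - 3*w - 4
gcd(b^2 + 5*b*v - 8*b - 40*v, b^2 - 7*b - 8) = b - 8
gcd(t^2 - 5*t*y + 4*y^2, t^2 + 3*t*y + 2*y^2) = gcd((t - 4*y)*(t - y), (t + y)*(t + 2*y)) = 1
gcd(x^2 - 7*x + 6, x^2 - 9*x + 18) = x - 6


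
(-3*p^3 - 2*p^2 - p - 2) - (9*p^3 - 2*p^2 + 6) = -12*p^3 - p - 8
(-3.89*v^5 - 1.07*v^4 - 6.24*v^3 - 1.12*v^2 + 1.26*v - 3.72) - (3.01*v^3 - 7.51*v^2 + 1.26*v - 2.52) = -3.89*v^5 - 1.07*v^4 - 9.25*v^3 + 6.39*v^2 - 1.2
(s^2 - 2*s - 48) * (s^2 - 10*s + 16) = s^4 - 12*s^3 - 12*s^2 + 448*s - 768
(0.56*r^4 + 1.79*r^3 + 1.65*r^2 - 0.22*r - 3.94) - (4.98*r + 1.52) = 0.56*r^4 + 1.79*r^3 + 1.65*r^2 - 5.2*r - 5.46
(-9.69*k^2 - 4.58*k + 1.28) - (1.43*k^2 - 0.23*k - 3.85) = -11.12*k^2 - 4.35*k + 5.13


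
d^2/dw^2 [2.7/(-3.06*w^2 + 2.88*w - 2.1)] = (50.56344*w^2 - 47.58912*w - 2.7*(6.12*w - 2.88)*(12.24*w - 5.76) + 34.7004)/(3.06*w^2 - 2.88*w + 2.1)^3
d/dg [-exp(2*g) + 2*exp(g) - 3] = 2*(1 - exp(g))*exp(g)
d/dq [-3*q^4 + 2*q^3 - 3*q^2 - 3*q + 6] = -12*q^3 + 6*q^2 - 6*q - 3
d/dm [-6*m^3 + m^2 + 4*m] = -18*m^2 + 2*m + 4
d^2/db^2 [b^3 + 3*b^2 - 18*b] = 6*b + 6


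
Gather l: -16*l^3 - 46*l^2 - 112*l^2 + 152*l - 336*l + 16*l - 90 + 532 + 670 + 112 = -16*l^3 - 158*l^2 - 168*l + 1224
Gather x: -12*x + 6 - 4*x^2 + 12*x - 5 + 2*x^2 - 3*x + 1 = -2*x^2 - 3*x + 2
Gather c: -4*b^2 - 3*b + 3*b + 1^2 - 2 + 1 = -4*b^2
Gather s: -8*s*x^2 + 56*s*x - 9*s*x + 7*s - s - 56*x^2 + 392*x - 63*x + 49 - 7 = s*(-8*x^2 + 47*x + 6) - 56*x^2 + 329*x + 42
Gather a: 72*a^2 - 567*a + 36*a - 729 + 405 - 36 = 72*a^2 - 531*a - 360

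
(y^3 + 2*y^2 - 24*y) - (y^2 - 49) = y^3 + y^2 - 24*y + 49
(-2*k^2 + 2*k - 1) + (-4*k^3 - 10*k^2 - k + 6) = -4*k^3 - 12*k^2 + k + 5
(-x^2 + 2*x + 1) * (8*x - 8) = -8*x^3 + 24*x^2 - 8*x - 8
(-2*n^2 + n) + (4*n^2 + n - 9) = 2*n^2 + 2*n - 9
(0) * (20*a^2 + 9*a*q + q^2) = 0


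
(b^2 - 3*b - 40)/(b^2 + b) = (b^2 - 3*b - 40)/(b*(b + 1))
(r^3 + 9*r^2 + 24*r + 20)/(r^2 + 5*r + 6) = (r^2 + 7*r + 10)/(r + 3)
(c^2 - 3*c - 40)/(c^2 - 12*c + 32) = (c + 5)/(c - 4)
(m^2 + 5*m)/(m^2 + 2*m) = (m + 5)/(m + 2)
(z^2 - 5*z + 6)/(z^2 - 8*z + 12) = (z - 3)/(z - 6)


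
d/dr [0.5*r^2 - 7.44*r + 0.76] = 1.0*r - 7.44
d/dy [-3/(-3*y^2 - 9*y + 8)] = 9*(-2*y - 3)/(3*y^2 + 9*y - 8)^2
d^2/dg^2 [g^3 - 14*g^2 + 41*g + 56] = 6*g - 28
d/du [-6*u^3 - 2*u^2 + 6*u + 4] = -18*u^2 - 4*u + 6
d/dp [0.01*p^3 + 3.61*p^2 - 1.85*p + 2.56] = 0.03*p^2 + 7.22*p - 1.85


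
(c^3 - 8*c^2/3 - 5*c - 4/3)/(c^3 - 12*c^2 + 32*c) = (3*c^2 + 4*c + 1)/(3*c*(c - 8))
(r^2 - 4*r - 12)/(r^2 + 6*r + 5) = (r^2 - 4*r - 12)/(r^2 + 6*r + 5)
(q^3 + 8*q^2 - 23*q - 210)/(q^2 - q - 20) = (q^2 + 13*q + 42)/(q + 4)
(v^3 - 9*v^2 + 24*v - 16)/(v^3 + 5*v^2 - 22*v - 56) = (v^2 - 5*v + 4)/(v^2 + 9*v + 14)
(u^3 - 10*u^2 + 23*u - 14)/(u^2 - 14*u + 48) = (u^3 - 10*u^2 + 23*u - 14)/(u^2 - 14*u + 48)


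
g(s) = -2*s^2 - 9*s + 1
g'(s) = -4*s - 9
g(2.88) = -41.51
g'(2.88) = -20.52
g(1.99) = -24.83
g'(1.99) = -16.96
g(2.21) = -28.66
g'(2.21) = -17.84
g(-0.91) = 7.53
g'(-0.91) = -5.36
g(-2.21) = 11.12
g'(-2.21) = -0.16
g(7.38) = -174.35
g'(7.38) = -38.52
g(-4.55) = 0.55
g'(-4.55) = 9.20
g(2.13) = -27.24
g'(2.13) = -17.52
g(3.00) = -44.00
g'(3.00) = -21.00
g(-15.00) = -314.00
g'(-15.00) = 51.00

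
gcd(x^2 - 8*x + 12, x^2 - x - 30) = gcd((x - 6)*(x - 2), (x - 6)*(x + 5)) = x - 6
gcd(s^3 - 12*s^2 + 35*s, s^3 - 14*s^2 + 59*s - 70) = s^2 - 12*s + 35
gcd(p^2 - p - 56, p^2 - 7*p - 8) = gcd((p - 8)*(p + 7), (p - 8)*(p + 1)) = p - 8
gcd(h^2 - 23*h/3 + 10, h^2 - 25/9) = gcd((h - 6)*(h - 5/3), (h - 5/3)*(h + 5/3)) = h - 5/3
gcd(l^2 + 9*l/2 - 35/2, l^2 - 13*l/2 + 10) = l - 5/2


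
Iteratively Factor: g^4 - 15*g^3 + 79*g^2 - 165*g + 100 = (g - 5)*(g^3 - 10*g^2 + 29*g - 20) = (g - 5)*(g - 4)*(g^2 - 6*g + 5) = (g - 5)^2*(g - 4)*(g - 1)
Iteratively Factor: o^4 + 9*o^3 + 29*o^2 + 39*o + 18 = (o + 3)*(o^3 + 6*o^2 + 11*o + 6) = (o + 2)*(o + 3)*(o^2 + 4*o + 3) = (o + 1)*(o + 2)*(o + 3)*(o + 3)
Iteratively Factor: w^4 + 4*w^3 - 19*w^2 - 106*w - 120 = (w + 4)*(w^3 - 19*w - 30) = (w - 5)*(w + 4)*(w^2 + 5*w + 6) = (w - 5)*(w + 3)*(w + 4)*(w + 2)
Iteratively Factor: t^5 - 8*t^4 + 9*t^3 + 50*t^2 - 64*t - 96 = (t - 3)*(t^4 - 5*t^3 - 6*t^2 + 32*t + 32) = (t - 4)*(t - 3)*(t^3 - t^2 - 10*t - 8) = (t - 4)^2*(t - 3)*(t^2 + 3*t + 2) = (t - 4)^2*(t - 3)*(t + 2)*(t + 1)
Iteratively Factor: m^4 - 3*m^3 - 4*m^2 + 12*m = (m)*(m^3 - 3*m^2 - 4*m + 12) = m*(m - 3)*(m^2 - 4) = m*(m - 3)*(m + 2)*(m - 2)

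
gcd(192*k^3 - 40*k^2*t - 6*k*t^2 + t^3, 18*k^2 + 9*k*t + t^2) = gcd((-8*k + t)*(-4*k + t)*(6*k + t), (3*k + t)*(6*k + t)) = 6*k + t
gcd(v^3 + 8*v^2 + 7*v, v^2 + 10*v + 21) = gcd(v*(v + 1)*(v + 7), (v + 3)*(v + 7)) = v + 7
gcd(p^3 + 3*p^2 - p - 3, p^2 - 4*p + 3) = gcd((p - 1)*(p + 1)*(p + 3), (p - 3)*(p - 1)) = p - 1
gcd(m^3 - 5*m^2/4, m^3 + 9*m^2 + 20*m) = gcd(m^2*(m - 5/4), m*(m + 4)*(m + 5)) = m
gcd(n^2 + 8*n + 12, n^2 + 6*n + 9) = 1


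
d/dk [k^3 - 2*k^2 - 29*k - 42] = 3*k^2 - 4*k - 29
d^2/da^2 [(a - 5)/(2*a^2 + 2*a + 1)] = 4*((4 - 3*a)*(2*a^2 + 2*a + 1) + 2*(a - 5)*(2*a + 1)^2)/(2*a^2 + 2*a + 1)^3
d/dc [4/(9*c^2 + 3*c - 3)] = 4*(-6*c - 1)/(3*(3*c^2 + c - 1)^2)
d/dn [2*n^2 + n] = 4*n + 1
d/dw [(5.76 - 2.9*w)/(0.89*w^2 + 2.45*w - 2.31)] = (2.581*w^2 - 10.2528*w - 7.413)/(0.7921*w^4 + 4.361*w^3 + 1.8907*w^2 - 11.319*w + 5.3361)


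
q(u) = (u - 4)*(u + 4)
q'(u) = 2*u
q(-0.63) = -15.60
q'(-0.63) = -1.26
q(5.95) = 19.40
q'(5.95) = 11.90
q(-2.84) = -7.93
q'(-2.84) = -5.68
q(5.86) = 18.34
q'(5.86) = 11.72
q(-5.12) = 10.21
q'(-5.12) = -10.24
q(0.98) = -15.04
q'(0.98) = 1.96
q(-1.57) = -13.54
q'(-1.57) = -3.14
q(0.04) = -16.00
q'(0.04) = 0.08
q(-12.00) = 128.00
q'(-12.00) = -24.00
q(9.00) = 65.00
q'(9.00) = 18.00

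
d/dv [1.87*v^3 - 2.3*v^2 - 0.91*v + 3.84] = 5.61*v^2 - 4.6*v - 0.91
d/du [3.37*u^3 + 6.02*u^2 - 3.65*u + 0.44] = 10.11*u^2 + 12.04*u - 3.65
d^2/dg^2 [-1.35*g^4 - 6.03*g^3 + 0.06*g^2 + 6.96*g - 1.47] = -16.2*g^2 - 36.18*g + 0.12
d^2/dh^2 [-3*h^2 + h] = -6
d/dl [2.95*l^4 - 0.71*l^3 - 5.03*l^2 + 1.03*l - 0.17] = 11.8*l^3 - 2.13*l^2 - 10.06*l + 1.03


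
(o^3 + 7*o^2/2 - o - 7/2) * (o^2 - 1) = o^5 + 7*o^4/2 - 2*o^3 - 7*o^2 + o + 7/2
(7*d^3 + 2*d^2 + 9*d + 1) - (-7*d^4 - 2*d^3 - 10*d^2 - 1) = 7*d^4 + 9*d^3 + 12*d^2 + 9*d + 2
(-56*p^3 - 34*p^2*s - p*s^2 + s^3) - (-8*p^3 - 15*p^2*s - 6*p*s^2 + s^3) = -48*p^3 - 19*p^2*s + 5*p*s^2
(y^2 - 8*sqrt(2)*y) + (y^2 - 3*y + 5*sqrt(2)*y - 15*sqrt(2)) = 2*y^2 - 3*sqrt(2)*y - 3*y - 15*sqrt(2)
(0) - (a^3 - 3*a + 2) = -a^3 + 3*a - 2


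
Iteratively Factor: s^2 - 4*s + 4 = (s - 2)*(s - 2)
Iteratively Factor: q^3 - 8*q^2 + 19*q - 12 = (q - 1)*(q^2 - 7*q + 12) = (q - 4)*(q - 1)*(q - 3)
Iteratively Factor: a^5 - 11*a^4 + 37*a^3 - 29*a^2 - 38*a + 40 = (a - 2)*(a^4 - 9*a^3 + 19*a^2 + 9*a - 20) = (a - 4)*(a - 2)*(a^3 - 5*a^2 - a + 5) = (a - 4)*(a - 2)*(a - 1)*(a^2 - 4*a - 5) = (a - 5)*(a - 4)*(a - 2)*(a - 1)*(a + 1)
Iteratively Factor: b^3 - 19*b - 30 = (b + 3)*(b^2 - 3*b - 10) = (b + 2)*(b + 3)*(b - 5)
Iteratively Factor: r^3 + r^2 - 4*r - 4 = (r + 2)*(r^2 - r - 2) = (r - 2)*(r + 2)*(r + 1)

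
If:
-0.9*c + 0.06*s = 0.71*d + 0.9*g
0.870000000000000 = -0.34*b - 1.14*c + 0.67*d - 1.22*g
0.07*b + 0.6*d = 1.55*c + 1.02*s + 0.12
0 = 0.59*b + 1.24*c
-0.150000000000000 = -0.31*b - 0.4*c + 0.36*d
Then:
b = 18.03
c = -8.58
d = 5.58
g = 5.34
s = 17.44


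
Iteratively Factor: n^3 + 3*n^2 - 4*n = (n - 1)*(n^2 + 4*n) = (n - 1)*(n + 4)*(n)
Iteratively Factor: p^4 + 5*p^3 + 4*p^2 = (p + 4)*(p^3 + p^2) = p*(p + 4)*(p^2 + p) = p*(p + 1)*(p + 4)*(p)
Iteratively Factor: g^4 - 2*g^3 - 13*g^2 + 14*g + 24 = (g + 3)*(g^3 - 5*g^2 + 2*g + 8) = (g - 2)*(g + 3)*(g^2 - 3*g - 4) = (g - 4)*(g - 2)*(g + 3)*(g + 1)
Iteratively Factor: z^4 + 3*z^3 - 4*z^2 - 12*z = (z + 3)*(z^3 - 4*z) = (z - 2)*(z + 3)*(z^2 + 2*z) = (z - 2)*(z + 2)*(z + 3)*(z)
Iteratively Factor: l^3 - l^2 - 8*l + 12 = (l - 2)*(l^2 + l - 6) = (l - 2)*(l + 3)*(l - 2)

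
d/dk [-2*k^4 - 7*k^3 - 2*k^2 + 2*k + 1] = -8*k^3 - 21*k^2 - 4*k + 2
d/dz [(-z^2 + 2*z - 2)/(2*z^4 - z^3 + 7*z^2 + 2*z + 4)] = (4*z^5 - 13*z^4 + 20*z^3 - 22*z^2 + 20*z + 12)/(4*z^8 - 4*z^7 + 29*z^6 - 6*z^5 + 61*z^4 + 20*z^3 + 60*z^2 + 16*z + 16)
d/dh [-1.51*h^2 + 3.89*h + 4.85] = 3.89 - 3.02*h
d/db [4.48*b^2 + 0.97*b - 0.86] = 8.96*b + 0.97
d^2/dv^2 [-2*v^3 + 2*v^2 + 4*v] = 4 - 12*v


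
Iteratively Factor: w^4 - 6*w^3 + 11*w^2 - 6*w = (w - 3)*(w^3 - 3*w^2 + 2*w) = w*(w - 3)*(w^2 - 3*w + 2) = w*(w - 3)*(w - 1)*(w - 2)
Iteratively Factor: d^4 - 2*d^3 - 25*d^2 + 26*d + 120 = (d + 2)*(d^3 - 4*d^2 - 17*d + 60) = (d + 2)*(d + 4)*(d^2 - 8*d + 15) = (d - 5)*(d + 2)*(d + 4)*(d - 3)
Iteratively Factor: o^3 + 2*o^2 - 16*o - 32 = (o + 4)*(o^2 - 2*o - 8) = (o - 4)*(o + 4)*(o + 2)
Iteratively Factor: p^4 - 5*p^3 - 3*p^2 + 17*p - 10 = (p - 1)*(p^3 - 4*p^2 - 7*p + 10) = (p - 1)*(p + 2)*(p^2 - 6*p + 5) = (p - 1)^2*(p + 2)*(p - 5)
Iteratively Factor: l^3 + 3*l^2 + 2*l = (l + 2)*(l^2 + l) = (l + 1)*(l + 2)*(l)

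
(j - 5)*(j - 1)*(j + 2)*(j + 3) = j^4 - j^3 - 19*j^2 - 11*j + 30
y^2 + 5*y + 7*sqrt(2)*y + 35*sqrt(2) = (y + 5)*(y + 7*sqrt(2))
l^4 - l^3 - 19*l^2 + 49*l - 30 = (l - 3)*(l - 2)*(l - 1)*(l + 5)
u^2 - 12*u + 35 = (u - 7)*(u - 5)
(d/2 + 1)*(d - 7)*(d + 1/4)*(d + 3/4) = d^4/2 - 2*d^3 - 301*d^2/32 - 239*d/32 - 21/16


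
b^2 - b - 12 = (b - 4)*(b + 3)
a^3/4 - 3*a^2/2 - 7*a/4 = a*(a/4 + 1/4)*(a - 7)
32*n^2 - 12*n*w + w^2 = (-8*n + w)*(-4*n + w)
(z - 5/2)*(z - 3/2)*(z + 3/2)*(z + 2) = z^4 - z^3/2 - 29*z^2/4 + 9*z/8 + 45/4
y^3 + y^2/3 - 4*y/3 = y*(y - 1)*(y + 4/3)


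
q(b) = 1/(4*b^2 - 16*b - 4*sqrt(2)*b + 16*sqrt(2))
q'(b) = (-8*b + 4*sqrt(2) + 16)/(4*b^2 - 16*b - 4*sqrt(2)*b + 16*sqrt(2))^2 = (-2*b + sqrt(2) + 4)/(4*(b^2 - 4*b - sqrt(2)*b + 4*sqrt(2))^2)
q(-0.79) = 0.02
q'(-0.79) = 0.02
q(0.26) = 0.06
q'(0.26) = 0.07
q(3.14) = -0.17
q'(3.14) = -0.10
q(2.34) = -0.16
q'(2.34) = 0.08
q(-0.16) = 0.04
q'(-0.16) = 0.03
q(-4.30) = 0.01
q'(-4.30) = 0.00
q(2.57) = -0.15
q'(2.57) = 0.03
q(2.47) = -0.15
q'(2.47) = 0.05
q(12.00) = 0.00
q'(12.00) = 0.00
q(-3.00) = 0.01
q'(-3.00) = 0.00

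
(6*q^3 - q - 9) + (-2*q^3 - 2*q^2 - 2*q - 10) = 4*q^3 - 2*q^2 - 3*q - 19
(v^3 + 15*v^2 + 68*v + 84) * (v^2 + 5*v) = v^5 + 20*v^4 + 143*v^3 + 424*v^2 + 420*v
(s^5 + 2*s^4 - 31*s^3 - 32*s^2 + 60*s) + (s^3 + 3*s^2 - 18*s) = s^5 + 2*s^4 - 30*s^3 - 29*s^2 + 42*s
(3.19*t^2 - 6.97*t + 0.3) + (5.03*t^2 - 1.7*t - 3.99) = 8.22*t^2 - 8.67*t - 3.69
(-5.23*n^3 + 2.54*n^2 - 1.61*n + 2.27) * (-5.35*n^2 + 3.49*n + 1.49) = 27.9805*n^5 - 31.8417*n^4 + 9.6854*n^3 - 13.9788*n^2 + 5.5234*n + 3.3823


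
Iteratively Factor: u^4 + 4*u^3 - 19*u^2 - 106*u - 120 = (u + 3)*(u^3 + u^2 - 22*u - 40) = (u - 5)*(u + 3)*(u^2 + 6*u + 8) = (u - 5)*(u + 2)*(u + 3)*(u + 4)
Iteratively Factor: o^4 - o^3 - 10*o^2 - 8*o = (o)*(o^3 - o^2 - 10*o - 8) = o*(o + 1)*(o^2 - 2*o - 8) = o*(o - 4)*(o + 1)*(o + 2)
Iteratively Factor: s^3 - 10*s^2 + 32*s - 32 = (s - 4)*(s^2 - 6*s + 8) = (s - 4)*(s - 2)*(s - 4)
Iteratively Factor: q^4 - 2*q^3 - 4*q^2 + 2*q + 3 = (q - 3)*(q^3 + q^2 - q - 1) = (q - 3)*(q + 1)*(q^2 - 1) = (q - 3)*(q + 1)^2*(q - 1)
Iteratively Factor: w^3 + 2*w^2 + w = (w + 1)*(w^2 + w) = w*(w + 1)*(w + 1)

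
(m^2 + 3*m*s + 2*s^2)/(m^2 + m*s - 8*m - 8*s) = (m + 2*s)/(m - 8)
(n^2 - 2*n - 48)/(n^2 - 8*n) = (n + 6)/n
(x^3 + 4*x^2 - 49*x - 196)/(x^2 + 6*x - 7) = (x^2 - 3*x - 28)/(x - 1)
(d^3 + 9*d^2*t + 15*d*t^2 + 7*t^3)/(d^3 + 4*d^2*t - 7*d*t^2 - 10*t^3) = (-d^2 - 8*d*t - 7*t^2)/(-d^2 - 3*d*t + 10*t^2)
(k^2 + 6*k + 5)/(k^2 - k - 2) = (k + 5)/(k - 2)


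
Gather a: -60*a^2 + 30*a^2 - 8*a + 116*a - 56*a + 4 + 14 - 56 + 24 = -30*a^2 + 52*a - 14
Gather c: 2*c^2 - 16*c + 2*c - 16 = 2*c^2 - 14*c - 16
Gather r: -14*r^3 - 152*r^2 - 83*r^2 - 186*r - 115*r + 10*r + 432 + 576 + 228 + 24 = -14*r^3 - 235*r^2 - 291*r + 1260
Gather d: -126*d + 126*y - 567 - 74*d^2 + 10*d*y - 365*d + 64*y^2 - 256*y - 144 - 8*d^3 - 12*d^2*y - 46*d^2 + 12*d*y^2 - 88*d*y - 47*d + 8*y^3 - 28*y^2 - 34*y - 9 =-8*d^3 + d^2*(-12*y - 120) + d*(12*y^2 - 78*y - 538) + 8*y^3 + 36*y^2 - 164*y - 720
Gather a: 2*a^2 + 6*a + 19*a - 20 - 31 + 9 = 2*a^2 + 25*a - 42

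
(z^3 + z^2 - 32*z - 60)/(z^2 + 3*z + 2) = (z^2 - z - 30)/(z + 1)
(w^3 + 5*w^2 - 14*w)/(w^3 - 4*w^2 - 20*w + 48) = w*(w + 7)/(w^2 - 2*w - 24)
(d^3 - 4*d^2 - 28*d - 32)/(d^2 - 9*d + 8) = (d^2 + 4*d + 4)/(d - 1)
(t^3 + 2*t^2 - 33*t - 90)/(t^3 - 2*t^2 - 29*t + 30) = (t + 3)/(t - 1)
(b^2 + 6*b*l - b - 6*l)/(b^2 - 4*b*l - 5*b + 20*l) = (b^2 + 6*b*l - b - 6*l)/(b^2 - 4*b*l - 5*b + 20*l)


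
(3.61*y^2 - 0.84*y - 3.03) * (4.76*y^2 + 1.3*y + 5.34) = 17.1836*y^4 + 0.6946*y^3 + 3.7626*y^2 - 8.4246*y - 16.1802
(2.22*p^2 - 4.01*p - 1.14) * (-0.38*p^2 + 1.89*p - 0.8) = -0.8436*p^4 + 5.7196*p^3 - 8.9217*p^2 + 1.0534*p + 0.912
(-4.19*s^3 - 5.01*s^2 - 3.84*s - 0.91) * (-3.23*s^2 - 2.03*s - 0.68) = 13.5337*s^5 + 24.688*s^4 + 25.4227*s^3 + 14.1413*s^2 + 4.4585*s + 0.6188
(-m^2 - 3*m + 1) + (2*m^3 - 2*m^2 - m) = 2*m^3 - 3*m^2 - 4*m + 1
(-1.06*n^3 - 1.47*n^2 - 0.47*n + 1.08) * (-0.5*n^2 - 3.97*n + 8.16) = 0.53*n^5 + 4.9432*n^4 - 2.5787*n^3 - 10.6693*n^2 - 8.1228*n + 8.8128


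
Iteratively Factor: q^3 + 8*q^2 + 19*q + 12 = (q + 4)*(q^2 + 4*q + 3) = (q + 3)*(q + 4)*(q + 1)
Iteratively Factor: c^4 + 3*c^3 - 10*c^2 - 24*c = (c - 3)*(c^3 + 6*c^2 + 8*c) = (c - 3)*(c + 2)*(c^2 + 4*c) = (c - 3)*(c + 2)*(c + 4)*(c)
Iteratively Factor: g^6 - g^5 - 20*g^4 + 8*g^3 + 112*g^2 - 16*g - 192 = (g - 2)*(g^5 + g^4 - 18*g^3 - 28*g^2 + 56*g + 96) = (g - 2)*(g + 2)*(g^4 - g^3 - 16*g^2 + 4*g + 48) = (g - 2)*(g + 2)*(g + 3)*(g^3 - 4*g^2 - 4*g + 16) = (g - 4)*(g - 2)*(g + 2)*(g + 3)*(g^2 - 4) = (g - 4)*(g - 2)*(g + 2)^2*(g + 3)*(g - 2)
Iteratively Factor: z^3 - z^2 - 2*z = (z + 1)*(z^2 - 2*z) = (z - 2)*(z + 1)*(z)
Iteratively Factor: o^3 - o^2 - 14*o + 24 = (o - 3)*(o^2 + 2*o - 8) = (o - 3)*(o + 4)*(o - 2)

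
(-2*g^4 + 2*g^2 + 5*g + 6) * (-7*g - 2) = 14*g^5 + 4*g^4 - 14*g^3 - 39*g^2 - 52*g - 12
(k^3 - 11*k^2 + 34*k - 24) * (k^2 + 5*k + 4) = k^5 - 6*k^4 - 17*k^3 + 102*k^2 + 16*k - 96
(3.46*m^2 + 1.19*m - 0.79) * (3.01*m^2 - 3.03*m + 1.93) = 10.4146*m^4 - 6.9019*m^3 + 0.694199999999999*m^2 + 4.6904*m - 1.5247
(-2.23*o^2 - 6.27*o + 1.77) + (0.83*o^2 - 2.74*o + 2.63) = -1.4*o^2 - 9.01*o + 4.4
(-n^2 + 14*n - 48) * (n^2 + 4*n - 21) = -n^4 + 10*n^3 + 29*n^2 - 486*n + 1008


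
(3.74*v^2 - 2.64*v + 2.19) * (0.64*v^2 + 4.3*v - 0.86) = 2.3936*v^4 + 14.3924*v^3 - 13.1668*v^2 + 11.6874*v - 1.8834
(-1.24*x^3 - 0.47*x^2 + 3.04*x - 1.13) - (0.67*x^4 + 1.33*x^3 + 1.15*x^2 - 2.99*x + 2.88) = -0.67*x^4 - 2.57*x^3 - 1.62*x^2 + 6.03*x - 4.01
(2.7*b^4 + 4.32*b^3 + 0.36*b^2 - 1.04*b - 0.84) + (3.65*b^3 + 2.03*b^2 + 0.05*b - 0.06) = 2.7*b^4 + 7.97*b^3 + 2.39*b^2 - 0.99*b - 0.9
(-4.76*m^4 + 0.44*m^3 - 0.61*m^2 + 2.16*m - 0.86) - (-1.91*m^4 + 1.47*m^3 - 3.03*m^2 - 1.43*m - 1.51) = -2.85*m^4 - 1.03*m^3 + 2.42*m^2 + 3.59*m + 0.65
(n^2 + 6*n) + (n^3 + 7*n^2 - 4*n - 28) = n^3 + 8*n^2 + 2*n - 28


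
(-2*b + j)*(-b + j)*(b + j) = 2*b^3 - b^2*j - 2*b*j^2 + j^3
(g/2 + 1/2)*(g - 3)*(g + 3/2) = g^3/2 - g^2/4 - 3*g - 9/4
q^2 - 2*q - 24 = (q - 6)*(q + 4)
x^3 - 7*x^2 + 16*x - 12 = (x - 3)*(x - 2)^2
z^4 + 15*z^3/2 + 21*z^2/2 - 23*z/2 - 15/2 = (z - 1)*(z + 1/2)*(z + 3)*(z + 5)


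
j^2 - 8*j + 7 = (j - 7)*(j - 1)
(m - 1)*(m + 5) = m^2 + 4*m - 5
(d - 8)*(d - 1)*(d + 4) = d^3 - 5*d^2 - 28*d + 32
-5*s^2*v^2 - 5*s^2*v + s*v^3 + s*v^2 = v*(-5*s + v)*(s*v + s)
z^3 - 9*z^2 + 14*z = z*(z - 7)*(z - 2)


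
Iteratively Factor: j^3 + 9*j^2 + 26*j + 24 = (j + 2)*(j^2 + 7*j + 12) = (j + 2)*(j + 4)*(j + 3)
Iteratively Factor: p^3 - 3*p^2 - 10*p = (p - 5)*(p^2 + 2*p) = (p - 5)*(p + 2)*(p)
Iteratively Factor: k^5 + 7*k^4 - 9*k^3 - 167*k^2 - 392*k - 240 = (k + 1)*(k^4 + 6*k^3 - 15*k^2 - 152*k - 240) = (k + 1)*(k + 4)*(k^3 + 2*k^2 - 23*k - 60) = (k + 1)*(k + 3)*(k + 4)*(k^2 - k - 20) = (k + 1)*(k + 3)*(k + 4)^2*(k - 5)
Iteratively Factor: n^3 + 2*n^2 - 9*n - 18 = (n - 3)*(n^2 + 5*n + 6) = (n - 3)*(n + 3)*(n + 2)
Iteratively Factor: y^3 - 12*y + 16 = (y - 2)*(y^2 + 2*y - 8) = (y - 2)*(y + 4)*(y - 2)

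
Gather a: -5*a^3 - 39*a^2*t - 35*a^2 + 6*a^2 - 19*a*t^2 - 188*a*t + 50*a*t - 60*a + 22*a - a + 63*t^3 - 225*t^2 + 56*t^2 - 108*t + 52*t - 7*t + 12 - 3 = -5*a^3 + a^2*(-39*t - 29) + a*(-19*t^2 - 138*t - 39) + 63*t^3 - 169*t^2 - 63*t + 9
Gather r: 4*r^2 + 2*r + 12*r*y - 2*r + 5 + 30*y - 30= 4*r^2 + 12*r*y + 30*y - 25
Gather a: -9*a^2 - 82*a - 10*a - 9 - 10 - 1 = -9*a^2 - 92*a - 20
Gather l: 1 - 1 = 0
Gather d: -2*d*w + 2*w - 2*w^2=-2*d*w - 2*w^2 + 2*w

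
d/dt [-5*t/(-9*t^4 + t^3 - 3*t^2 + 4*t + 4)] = 5*(-27*t^4 + 2*t^3 - 3*t^2 - 4)/(81*t^8 - 18*t^7 + 55*t^6 - 78*t^5 - 55*t^4 - 16*t^3 - 8*t^2 + 32*t + 16)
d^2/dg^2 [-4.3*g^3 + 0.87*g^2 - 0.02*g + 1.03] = 1.74 - 25.8*g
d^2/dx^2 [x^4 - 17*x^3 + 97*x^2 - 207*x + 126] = 12*x^2 - 102*x + 194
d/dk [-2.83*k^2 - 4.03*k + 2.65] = -5.66*k - 4.03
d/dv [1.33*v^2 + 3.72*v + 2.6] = 2.66*v + 3.72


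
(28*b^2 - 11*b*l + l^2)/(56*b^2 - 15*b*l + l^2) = (4*b - l)/(8*b - l)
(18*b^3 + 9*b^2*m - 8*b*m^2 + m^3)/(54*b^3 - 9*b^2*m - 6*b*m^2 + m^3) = (b + m)/(3*b + m)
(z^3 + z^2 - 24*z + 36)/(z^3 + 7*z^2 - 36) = (z - 3)/(z + 3)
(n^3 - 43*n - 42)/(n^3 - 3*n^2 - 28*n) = (n^2 + 7*n + 6)/(n*(n + 4))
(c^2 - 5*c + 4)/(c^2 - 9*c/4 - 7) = 4*(c - 1)/(4*c + 7)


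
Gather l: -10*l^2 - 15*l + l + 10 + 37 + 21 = -10*l^2 - 14*l + 68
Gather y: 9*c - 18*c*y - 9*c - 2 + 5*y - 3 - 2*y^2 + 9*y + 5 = -2*y^2 + y*(14 - 18*c)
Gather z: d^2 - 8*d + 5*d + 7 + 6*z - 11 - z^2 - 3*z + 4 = d^2 - 3*d - z^2 + 3*z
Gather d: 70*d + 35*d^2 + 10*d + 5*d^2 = 40*d^2 + 80*d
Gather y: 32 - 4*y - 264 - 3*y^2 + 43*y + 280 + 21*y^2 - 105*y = 18*y^2 - 66*y + 48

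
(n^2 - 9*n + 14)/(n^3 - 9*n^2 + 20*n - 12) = (n - 7)/(n^2 - 7*n + 6)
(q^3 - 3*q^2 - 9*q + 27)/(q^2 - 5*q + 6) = (q^2 - 9)/(q - 2)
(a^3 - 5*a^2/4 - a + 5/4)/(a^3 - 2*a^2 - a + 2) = (a - 5/4)/(a - 2)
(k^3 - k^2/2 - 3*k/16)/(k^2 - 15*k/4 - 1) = k*(4*k - 3)/(4*(k - 4))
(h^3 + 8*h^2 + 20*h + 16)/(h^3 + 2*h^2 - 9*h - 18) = (h^2 + 6*h + 8)/(h^2 - 9)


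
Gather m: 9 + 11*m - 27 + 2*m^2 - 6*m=2*m^2 + 5*m - 18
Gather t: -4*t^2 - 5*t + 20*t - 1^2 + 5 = -4*t^2 + 15*t + 4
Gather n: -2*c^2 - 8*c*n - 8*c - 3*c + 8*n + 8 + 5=-2*c^2 - 11*c + n*(8 - 8*c) + 13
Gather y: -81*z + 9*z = -72*z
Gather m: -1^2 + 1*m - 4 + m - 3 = 2*m - 8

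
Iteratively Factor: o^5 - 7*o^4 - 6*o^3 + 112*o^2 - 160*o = (o + 4)*(o^4 - 11*o^3 + 38*o^2 - 40*o) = (o - 2)*(o + 4)*(o^3 - 9*o^2 + 20*o) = o*(o - 2)*(o + 4)*(o^2 - 9*o + 20) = o*(o - 4)*(o - 2)*(o + 4)*(o - 5)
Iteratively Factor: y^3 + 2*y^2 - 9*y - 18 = (y - 3)*(y^2 + 5*y + 6) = (y - 3)*(y + 2)*(y + 3)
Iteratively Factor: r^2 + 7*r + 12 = (r + 4)*(r + 3)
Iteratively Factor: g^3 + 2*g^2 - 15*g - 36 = (g - 4)*(g^2 + 6*g + 9) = (g - 4)*(g + 3)*(g + 3)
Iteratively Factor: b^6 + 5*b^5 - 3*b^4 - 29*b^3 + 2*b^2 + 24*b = (b + 1)*(b^5 + 4*b^4 - 7*b^3 - 22*b^2 + 24*b) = (b + 1)*(b + 4)*(b^4 - 7*b^2 + 6*b) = (b - 1)*(b + 1)*(b + 4)*(b^3 + b^2 - 6*b) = b*(b - 1)*(b + 1)*(b + 4)*(b^2 + b - 6) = b*(b - 1)*(b + 1)*(b + 3)*(b + 4)*(b - 2)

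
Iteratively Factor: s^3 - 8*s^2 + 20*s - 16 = (s - 4)*(s^2 - 4*s + 4) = (s - 4)*(s - 2)*(s - 2)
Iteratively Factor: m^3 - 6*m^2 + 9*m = (m)*(m^2 - 6*m + 9) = m*(m - 3)*(m - 3)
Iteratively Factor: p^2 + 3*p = (p + 3)*(p)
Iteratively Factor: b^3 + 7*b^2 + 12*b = (b)*(b^2 + 7*b + 12) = b*(b + 4)*(b + 3)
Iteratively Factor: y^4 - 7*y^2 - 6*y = (y + 2)*(y^3 - 2*y^2 - 3*y) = (y - 3)*(y + 2)*(y^2 + y) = (y - 3)*(y + 1)*(y + 2)*(y)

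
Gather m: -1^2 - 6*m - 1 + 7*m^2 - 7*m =7*m^2 - 13*m - 2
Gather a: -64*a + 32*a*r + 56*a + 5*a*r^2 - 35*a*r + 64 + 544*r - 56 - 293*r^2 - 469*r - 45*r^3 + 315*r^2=a*(5*r^2 - 3*r - 8) - 45*r^3 + 22*r^2 + 75*r + 8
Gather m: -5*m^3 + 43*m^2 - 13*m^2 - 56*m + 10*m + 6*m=-5*m^3 + 30*m^2 - 40*m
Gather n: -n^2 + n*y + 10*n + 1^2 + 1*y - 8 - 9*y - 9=-n^2 + n*(y + 10) - 8*y - 16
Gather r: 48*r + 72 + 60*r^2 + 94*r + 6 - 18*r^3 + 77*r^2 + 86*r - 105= -18*r^3 + 137*r^2 + 228*r - 27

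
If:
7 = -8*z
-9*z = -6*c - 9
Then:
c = -45/16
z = -7/8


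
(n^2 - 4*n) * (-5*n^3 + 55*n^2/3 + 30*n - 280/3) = -5*n^5 + 115*n^4/3 - 130*n^3/3 - 640*n^2/3 + 1120*n/3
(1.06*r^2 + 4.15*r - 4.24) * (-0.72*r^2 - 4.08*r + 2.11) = -0.7632*r^4 - 7.3128*r^3 - 11.6426*r^2 + 26.0557*r - 8.9464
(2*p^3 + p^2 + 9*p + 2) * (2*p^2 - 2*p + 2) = 4*p^5 - 2*p^4 + 20*p^3 - 12*p^2 + 14*p + 4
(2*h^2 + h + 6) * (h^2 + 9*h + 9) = 2*h^4 + 19*h^3 + 33*h^2 + 63*h + 54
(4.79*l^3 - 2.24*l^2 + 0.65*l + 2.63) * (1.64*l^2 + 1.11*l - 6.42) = 7.8556*l^5 + 1.6433*l^4 - 32.1722*l^3 + 19.4155*l^2 - 1.2537*l - 16.8846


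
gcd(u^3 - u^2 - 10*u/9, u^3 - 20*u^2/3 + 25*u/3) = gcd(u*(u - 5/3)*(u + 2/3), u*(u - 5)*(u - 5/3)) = u^2 - 5*u/3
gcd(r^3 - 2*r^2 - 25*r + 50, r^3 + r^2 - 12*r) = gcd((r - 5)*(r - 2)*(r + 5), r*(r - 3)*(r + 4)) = 1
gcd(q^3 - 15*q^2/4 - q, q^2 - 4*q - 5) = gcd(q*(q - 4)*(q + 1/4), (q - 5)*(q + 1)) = 1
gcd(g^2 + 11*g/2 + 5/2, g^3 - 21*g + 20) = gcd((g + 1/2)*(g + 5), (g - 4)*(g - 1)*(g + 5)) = g + 5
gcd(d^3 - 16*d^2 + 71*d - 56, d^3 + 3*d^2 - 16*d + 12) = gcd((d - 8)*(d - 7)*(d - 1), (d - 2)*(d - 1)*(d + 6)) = d - 1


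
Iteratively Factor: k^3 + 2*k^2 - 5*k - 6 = (k - 2)*(k^2 + 4*k + 3) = (k - 2)*(k + 3)*(k + 1)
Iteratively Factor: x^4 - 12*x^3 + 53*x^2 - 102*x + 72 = (x - 3)*(x^3 - 9*x^2 + 26*x - 24) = (x - 4)*(x - 3)*(x^2 - 5*x + 6) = (x - 4)*(x - 3)^2*(x - 2)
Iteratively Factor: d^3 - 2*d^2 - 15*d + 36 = (d + 4)*(d^2 - 6*d + 9) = (d - 3)*(d + 4)*(d - 3)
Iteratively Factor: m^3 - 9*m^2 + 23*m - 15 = (m - 1)*(m^2 - 8*m + 15) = (m - 5)*(m - 1)*(m - 3)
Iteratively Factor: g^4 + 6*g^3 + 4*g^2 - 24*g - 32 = (g + 2)*(g^3 + 4*g^2 - 4*g - 16) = (g + 2)^2*(g^2 + 2*g - 8) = (g + 2)^2*(g + 4)*(g - 2)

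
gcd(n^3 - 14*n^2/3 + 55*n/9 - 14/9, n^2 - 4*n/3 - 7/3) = n - 7/3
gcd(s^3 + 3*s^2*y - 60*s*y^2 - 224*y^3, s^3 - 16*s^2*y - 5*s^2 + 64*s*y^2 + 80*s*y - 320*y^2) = -s + 8*y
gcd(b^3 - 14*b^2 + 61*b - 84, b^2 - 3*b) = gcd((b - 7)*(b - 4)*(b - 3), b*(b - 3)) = b - 3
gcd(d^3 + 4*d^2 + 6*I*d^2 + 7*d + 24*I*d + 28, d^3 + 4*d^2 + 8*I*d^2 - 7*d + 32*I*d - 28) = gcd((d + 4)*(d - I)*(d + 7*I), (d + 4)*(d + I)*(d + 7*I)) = d^2 + d*(4 + 7*I) + 28*I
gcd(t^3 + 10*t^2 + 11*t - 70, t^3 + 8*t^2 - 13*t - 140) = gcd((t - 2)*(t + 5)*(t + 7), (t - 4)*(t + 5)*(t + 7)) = t^2 + 12*t + 35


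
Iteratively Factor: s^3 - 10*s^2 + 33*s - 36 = (s - 4)*(s^2 - 6*s + 9) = (s - 4)*(s - 3)*(s - 3)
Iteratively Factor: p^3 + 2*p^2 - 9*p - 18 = (p - 3)*(p^2 + 5*p + 6) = (p - 3)*(p + 2)*(p + 3)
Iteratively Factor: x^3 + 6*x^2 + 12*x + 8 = (x + 2)*(x^2 + 4*x + 4) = (x + 2)^2*(x + 2)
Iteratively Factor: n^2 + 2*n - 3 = (n - 1)*(n + 3)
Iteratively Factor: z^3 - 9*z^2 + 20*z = (z)*(z^2 - 9*z + 20) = z*(z - 5)*(z - 4)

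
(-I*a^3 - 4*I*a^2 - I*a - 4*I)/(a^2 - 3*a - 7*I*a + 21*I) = I*(-a^3 - 4*a^2 - a - 4)/(a^2 - 3*a - 7*I*a + 21*I)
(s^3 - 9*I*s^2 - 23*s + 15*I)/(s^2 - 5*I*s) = s - 4*I - 3/s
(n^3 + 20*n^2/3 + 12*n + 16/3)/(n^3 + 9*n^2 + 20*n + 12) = (3*n^2 + 14*n + 8)/(3*(n^2 + 7*n + 6))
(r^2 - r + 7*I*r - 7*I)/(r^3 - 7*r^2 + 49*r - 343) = (r - 1)/(r^2 - 7*r*(1 + I) + 49*I)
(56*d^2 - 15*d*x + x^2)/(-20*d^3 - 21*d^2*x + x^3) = (-56*d^2 + 15*d*x - x^2)/(20*d^3 + 21*d^2*x - x^3)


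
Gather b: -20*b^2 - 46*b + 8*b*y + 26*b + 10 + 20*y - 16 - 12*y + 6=-20*b^2 + b*(8*y - 20) + 8*y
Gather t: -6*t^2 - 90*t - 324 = -6*t^2 - 90*t - 324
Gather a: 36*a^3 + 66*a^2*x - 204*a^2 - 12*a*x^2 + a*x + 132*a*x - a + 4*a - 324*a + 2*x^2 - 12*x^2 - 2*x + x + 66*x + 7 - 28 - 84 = 36*a^3 + a^2*(66*x - 204) + a*(-12*x^2 + 133*x - 321) - 10*x^2 + 65*x - 105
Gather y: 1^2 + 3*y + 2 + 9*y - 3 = 12*y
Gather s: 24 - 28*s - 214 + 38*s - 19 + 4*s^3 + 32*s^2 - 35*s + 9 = 4*s^3 + 32*s^2 - 25*s - 200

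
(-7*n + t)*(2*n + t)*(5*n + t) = -70*n^3 - 39*n^2*t + t^3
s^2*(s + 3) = s^3 + 3*s^2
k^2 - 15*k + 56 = (k - 8)*(k - 7)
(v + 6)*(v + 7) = v^2 + 13*v + 42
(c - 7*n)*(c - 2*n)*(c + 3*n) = c^3 - 6*c^2*n - 13*c*n^2 + 42*n^3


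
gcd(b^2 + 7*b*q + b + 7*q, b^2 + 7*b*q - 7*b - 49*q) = b + 7*q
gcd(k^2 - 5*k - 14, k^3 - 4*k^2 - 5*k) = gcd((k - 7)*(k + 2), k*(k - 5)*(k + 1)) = 1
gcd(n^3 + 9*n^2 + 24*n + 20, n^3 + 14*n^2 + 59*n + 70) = n^2 + 7*n + 10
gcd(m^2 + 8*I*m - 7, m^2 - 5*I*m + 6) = m + I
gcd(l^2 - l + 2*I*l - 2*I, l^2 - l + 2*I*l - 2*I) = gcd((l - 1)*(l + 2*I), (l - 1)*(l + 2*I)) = l^2 + l*(-1 + 2*I) - 2*I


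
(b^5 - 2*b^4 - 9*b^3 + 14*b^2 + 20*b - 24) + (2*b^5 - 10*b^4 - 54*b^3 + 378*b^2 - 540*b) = 3*b^5 - 12*b^4 - 63*b^3 + 392*b^2 - 520*b - 24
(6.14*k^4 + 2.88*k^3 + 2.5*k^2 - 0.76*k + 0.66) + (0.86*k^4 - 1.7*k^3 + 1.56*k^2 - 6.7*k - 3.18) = 7.0*k^4 + 1.18*k^3 + 4.06*k^2 - 7.46*k - 2.52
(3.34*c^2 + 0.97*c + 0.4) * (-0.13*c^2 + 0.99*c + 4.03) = -0.4342*c^4 + 3.1805*c^3 + 14.3685*c^2 + 4.3051*c + 1.612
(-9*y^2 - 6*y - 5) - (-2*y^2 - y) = -7*y^2 - 5*y - 5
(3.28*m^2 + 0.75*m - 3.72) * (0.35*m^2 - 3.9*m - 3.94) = 1.148*m^4 - 12.5295*m^3 - 17.1502*m^2 + 11.553*m + 14.6568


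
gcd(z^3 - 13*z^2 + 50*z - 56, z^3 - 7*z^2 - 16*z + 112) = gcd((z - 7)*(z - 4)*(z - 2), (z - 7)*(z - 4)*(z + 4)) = z^2 - 11*z + 28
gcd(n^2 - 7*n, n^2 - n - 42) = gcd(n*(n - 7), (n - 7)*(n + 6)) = n - 7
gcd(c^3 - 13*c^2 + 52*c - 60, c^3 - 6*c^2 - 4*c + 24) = c^2 - 8*c + 12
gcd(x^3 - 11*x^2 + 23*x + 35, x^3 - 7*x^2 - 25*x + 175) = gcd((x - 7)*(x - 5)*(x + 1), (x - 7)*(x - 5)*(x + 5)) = x^2 - 12*x + 35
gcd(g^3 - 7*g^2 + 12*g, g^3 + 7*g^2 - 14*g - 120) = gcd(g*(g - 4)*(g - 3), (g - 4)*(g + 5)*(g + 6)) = g - 4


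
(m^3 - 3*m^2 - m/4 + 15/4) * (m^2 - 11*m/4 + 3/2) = m^5 - 23*m^4/4 + 19*m^3/2 - m^2/16 - 171*m/16 + 45/8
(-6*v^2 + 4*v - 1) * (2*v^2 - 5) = -12*v^4 + 8*v^3 + 28*v^2 - 20*v + 5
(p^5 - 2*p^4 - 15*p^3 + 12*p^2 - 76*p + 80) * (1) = p^5 - 2*p^4 - 15*p^3 + 12*p^2 - 76*p + 80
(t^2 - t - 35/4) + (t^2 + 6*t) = 2*t^2 + 5*t - 35/4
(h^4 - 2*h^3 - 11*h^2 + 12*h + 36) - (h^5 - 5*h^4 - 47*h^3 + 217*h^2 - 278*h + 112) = -h^5 + 6*h^4 + 45*h^3 - 228*h^2 + 290*h - 76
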